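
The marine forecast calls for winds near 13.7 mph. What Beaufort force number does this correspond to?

13.7 mph = 6.1 m/s, which is Beaufort 4 (moderate breeze, 5.5–7.9 m/s).

Beaufort force 4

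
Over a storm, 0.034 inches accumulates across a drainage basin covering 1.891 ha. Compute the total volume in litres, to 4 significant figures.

Depth: 0.034 in × 25.4 = 0.8636 mm.
Area: 1.891 ha = 18910 m².
1 mm over 1 m² is 1 L, so volume = 0.8636 × 18910 = 16330.676 L ≈ 16330 L.

16330 litres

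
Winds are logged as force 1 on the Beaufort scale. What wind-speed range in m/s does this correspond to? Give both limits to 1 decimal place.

0.3 to 1.5 m/s

Beaufort 1 (light air) spans 0.3–1.5 m/s.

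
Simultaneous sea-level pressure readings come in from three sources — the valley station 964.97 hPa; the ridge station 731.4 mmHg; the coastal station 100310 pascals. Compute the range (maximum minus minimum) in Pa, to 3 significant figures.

the valley station: 964.97 hPa = 96497.00 Pa.
the ridge station: 731.4 mmHg = 97511.99 Pa.
Spread: 100310.00 − 96497.00 = 3810 Pa.

3810 Pa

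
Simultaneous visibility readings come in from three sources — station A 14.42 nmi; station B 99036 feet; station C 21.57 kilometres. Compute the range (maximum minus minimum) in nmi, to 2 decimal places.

station B: 99036 ft = 16.2992 nmi.
station C: 21.57 km = 11.6469 nmi.
Spread: 16.2992 − 11.6469 = 4.65 nmi.

4.65 nmi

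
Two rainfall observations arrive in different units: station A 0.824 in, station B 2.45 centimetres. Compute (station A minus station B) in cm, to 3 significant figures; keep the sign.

-0.357 cm

station A: 0.824 in = 2.09296 cm.
Difference: 2.09296 − 2.45000 = -0.357 cm.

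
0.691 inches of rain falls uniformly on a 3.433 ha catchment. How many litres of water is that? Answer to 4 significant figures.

602500 litres

Depth: 0.691 in × 25.4 = 17.5514 mm.
Area: 3.433 ha = 34330 m².
1 mm over 1 m² is 1 L, so volume = 17.5514 × 34330 = 602539.56 L ≈ 602500 L.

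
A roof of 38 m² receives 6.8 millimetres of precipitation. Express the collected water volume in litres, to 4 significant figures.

1 mm over 1 m² is 1 L, so volume = 6.8 × 38 = 258.4 L.

258.4 litres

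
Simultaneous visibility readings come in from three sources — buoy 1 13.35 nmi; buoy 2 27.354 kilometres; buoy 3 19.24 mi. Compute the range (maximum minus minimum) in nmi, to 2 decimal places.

buoy 2: 27.354 km = 14.7700 nmi.
buoy 3: 19.24 SM = 16.7191 nmi.
Spread: 16.7191 − 13.3500 = 3.37 nmi.

3.37 nmi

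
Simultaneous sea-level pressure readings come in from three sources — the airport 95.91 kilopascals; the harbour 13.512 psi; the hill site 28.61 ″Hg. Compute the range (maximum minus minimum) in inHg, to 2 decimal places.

1.10 inHg

the airport: 95.91 kPa = 28.3222 inHg.
the harbour: 13.512 psi = 27.5107 inHg.
Spread: 28.6100 − 27.5107 = 1.10 inHg.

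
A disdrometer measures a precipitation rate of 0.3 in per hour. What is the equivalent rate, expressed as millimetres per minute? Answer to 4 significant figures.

0.3 in/hour × 25.4 mm/in × 0.0166667 hour/minute = 0.1270 mm/minute.

0.1270 mm/minute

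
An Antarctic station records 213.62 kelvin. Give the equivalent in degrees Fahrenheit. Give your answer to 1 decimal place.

First to °C: -59.53 °C.
Then to °F: -75.2 °F.

-75.2 °F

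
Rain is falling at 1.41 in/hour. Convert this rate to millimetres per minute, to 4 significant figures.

1.41 in/hour × 25.4 mm/in × 0.0166667 hour/minute = 0.5969 mm/minute.

0.5969 mm/minute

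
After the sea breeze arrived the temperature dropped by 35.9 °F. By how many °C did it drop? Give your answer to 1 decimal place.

For a temperature change the 32° offset cancels: Δ°C = 35.9 × 0.5556 = 19.9 °C.

19.9 °C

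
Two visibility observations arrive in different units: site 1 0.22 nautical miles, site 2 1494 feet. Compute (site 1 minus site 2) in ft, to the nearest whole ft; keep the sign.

site 1: 0.22 nmi = 1336.75 ft.
Difference: 1336.75 − 1494.00 = -157 ft.

-157 ft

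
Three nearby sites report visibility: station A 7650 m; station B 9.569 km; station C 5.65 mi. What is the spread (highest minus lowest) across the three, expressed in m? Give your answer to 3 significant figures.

station B: 9.569 km = 9569.00 m.
station C: 5.65 SM = 9092.79 m.
Spread: 9569.00 − 7650.00 = 1920 m.

1920 m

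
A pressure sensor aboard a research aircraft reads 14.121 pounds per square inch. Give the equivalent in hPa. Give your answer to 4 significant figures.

973.6 hPa

1 psi = 68.9476 hPa, so 14.121 × 68.9476 = 973.6 hPa.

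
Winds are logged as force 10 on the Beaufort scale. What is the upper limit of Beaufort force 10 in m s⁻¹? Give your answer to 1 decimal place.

Beaufort 10 (storm) spans 24.5–28.4 m/s.

28.4 m/s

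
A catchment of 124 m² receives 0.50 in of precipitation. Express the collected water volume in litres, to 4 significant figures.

1575 litres

Depth: 0.50 in × 25.4 = 12.7 mm.
1 mm over 1 m² is 1 L, so volume = 12.7 × 124 = 1574.8 L ≈ 1575 L.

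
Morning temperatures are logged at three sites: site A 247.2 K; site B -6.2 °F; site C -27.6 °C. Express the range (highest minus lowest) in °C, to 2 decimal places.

6.38 °C

site A: 247.2 K = -25.950 °C.
site B: -6.2 °F = -21.222 °C.
Spread: (-21.222) − (-27.600) = 6.378 °C.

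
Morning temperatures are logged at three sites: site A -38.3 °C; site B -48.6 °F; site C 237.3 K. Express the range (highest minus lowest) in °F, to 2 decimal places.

site B: -48.6 °F = -44.778 °C.
site C: 237.3 K = -35.850 °C.
Spread: (-35.850) − (-44.778) = 8.928 °C = 16.07 °F.

16.07 °F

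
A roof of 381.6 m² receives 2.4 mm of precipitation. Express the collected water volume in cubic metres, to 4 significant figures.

0.9158 cubic metres

1 mm over 1 m² is 1 L, so volume = 2.4 × 381.6 = 915.84 L = 0.9158 m³.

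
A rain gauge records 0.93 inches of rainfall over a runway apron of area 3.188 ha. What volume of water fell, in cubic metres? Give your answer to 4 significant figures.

753.1 cubic metres

Depth: 0.93 in × 25.4 = 23.622 mm.
Area: 3.188 ha = 31880 m².
1 mm over 1 m² is 1 L, so volume = 23.622 × 31880 = 753069.36 L = 753.1 m³.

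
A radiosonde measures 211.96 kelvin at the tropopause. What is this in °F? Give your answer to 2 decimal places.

First to °C: -61.19 °C.
Then to °F: -78.14 °F.

-78.14 °F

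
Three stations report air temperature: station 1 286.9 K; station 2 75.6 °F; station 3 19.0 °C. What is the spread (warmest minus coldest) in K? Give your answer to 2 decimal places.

10.47 K

station 1: 286.9 K = 13.750 °C.
station 2: 75.6 °F = 24.222 °C.
Spread: 24.222 − 13.750 = 10.472 °C.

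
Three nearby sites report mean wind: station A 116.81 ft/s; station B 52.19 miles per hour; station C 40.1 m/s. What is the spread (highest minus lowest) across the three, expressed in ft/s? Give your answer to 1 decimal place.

station B: 52.19 mph = 76.545 ft/s.
station C: 40.1 m/s = 131.562 ft/s.
Spread: 131.562 − 76.545 = 55.0 ft/s.

55.0 ft/s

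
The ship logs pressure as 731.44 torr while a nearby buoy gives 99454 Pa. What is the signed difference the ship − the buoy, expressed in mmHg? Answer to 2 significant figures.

the buoy: 99454 Pa = 745.97 mmHg.
Difference: 731.44 − 745.97 = -15 mmHg.

-15 mmHg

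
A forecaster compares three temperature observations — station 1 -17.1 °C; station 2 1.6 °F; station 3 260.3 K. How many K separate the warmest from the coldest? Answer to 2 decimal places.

station 2: 1.6 °F = -16.889 °C.
station 3: 260.3 K = -12.850 °C.
Spread: (-12.850) − (-17.100) = 4.250 °C.

4.25 K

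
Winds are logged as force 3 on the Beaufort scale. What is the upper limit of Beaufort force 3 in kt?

10 kt

Beaufort 3 (gentle breeze) spans 7–10 knots.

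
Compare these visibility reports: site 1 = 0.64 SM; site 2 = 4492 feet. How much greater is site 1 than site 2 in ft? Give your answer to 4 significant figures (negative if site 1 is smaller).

site 1: 0.64 SM = 3379.20 ft.
Difference: 3379.20 − 4492.00 = -1113 ft.

-1113 ft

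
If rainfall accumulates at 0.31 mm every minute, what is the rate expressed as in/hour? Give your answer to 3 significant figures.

0.31 mm/minute × 0.0393701 in/mm × 60 minute/hour = 0.732 in/hour.

0.732 in/hour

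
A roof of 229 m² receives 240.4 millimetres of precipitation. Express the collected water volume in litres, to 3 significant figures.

1 mm over 1 m² is 1 L, so volume = 240.4 × 229 = 55051.6 L ≈ 55100 L.

55100 litres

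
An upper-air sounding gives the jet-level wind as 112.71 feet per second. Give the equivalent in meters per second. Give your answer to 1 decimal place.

34.4 m/s

1 ft/s = 0.3048 m/s, so 112.71 × 0.3048 = 34.4 m/s.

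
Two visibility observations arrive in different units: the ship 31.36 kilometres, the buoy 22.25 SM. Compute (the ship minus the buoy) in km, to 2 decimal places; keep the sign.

the buoy: 22.25 SM = 35.8079 km.
Difference: 31.3600 − 35.8079 = -4.45 km.

-4.45 km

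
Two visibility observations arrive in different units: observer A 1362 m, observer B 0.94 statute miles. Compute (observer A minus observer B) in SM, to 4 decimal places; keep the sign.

-0.0937 SM

observer A: 1362 m = 0.846308 SM.
Difference: 0.846308 − 0.940000 = -0.0937 SM.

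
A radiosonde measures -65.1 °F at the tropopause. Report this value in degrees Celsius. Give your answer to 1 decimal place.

°C = (°F − 32) × 5/9 = (-65.1 − 32) / 1.8 = -53.9 °C.

-53.9 °C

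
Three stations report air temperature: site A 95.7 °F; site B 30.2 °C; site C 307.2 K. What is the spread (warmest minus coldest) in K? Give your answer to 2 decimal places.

5.19 K

site A: 95.7 °F = 35.389 °C.
site C: 307.2 K = 34.050 °C.
Spread: 35.389 − 30.200 = 5.189 °C.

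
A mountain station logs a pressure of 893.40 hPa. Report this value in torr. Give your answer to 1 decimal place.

670.1 mmHg

1 hPa = 0.750062 mmHg, so 893.40 × 0.750062 = 670.1 mmHg.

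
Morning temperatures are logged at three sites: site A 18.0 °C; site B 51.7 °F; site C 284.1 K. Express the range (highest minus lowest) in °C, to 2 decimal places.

site B: 51.7 °F = 10.944 °C.
site C: 284.1 K = 10.950 °C.
Spread: 18.000 − 10.944 = 7.056 °C.

7.06 °C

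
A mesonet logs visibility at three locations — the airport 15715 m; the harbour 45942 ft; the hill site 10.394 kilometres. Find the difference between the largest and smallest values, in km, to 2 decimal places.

the airport: 15715 m = 15.7150 km.
the harbour: 45942 ft = 14.0031 km.
Spread: 15.7150 − 10.3940 = 5.32 km.

5.32 km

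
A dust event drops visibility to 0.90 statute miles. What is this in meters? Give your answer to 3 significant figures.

1 SM = 1609.34 m, so 0.90 × 1609.34 = 1450 m.

1450 m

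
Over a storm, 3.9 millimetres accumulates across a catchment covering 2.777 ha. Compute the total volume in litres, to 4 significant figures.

Area: 2.777 ha = 27770 m².
1 mm over 1 m² is 1 L, so volume = 3.9 × 27770 = 108303 L ≈ 108300 L.

108300 litres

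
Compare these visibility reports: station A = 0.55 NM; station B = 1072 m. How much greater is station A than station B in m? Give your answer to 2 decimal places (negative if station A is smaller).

-53.40 m

station A: 0.55 nmi = 1018.6000 m.
Difference: 1018.6000 − 1072.0000 = -53.40 m.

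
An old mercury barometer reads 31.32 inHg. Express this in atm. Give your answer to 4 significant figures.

1.047 atm

1 inHg = 0.0334211 atm, so 31.32 × 0.0334211 = 1.047 atm.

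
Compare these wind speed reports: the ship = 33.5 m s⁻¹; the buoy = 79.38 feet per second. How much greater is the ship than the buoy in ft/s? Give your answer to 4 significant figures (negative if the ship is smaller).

30.53 ft/s

the ship: 33.5 m/s = 109.9081 ft/s.
Difference: 109.9081 − 79.3800 = 30.53 ft/s.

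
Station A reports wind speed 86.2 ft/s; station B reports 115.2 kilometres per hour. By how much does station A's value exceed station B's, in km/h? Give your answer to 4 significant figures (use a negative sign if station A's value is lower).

station A: 86.2 ft/s = 94.5855 km/h.
Difference: 94.5855 − 115.2000 = -20.61 km/h.

-20.61 km/h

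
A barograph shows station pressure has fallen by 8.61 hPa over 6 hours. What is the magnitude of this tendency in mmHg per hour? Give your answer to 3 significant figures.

8.61 hPa / 6 h × 0.750062 mmHg/hPa = 1.08 mmHg/h.

1.08 mmHg per hour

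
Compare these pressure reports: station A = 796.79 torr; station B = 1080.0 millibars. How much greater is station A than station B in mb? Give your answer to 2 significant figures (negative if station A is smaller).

station A: 796.79 mmHg = 1062.30 mb.
Difference: 1062.30 − 1080.00 = -18 mb.

-18 mb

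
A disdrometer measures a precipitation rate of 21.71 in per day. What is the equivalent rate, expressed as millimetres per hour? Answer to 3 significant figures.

21.71 in/day × 25.4 mm/in × 0.0416667 day/hour = 23.0 mm/hour.

23.0 mm/hour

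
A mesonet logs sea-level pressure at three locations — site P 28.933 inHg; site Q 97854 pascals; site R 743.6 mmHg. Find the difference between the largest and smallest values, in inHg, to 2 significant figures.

site Q: 97854 Pa = 28.8963 inHg.
site R: 743.6 mmHg = 29.2756 inHg.
Spread: 29.2756 − 28.8963 = 0.38 inHg.

0.38 inHg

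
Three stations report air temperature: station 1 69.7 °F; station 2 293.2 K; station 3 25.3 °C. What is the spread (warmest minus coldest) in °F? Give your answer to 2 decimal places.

9.45 °F

station 1: 69.7 °F = 20.944 °C.
station 2: 293.2 K = 20.050 °C.
Spread: 25.300 − 20.050 = 5.250 °C = 9.45 °F.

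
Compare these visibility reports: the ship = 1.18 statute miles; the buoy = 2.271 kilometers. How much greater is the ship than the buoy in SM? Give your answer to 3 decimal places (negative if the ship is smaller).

-0.231 SM

the buoy: 2.271 km = 1.41113 SM.
Difference: 1.18000 − 1.41113 = -0.231 SM.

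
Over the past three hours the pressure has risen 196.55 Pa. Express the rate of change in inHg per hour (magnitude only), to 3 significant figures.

0.0193 inHg per hour

196.55 Pa / 3 h × 0.0002953 inHg/Pa = 0.0193 inHg/h.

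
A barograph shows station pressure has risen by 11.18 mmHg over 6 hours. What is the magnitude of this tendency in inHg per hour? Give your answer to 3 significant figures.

0.0734 inHg per hour

11.18 mmHg / 6 h × 0.0393701 inHg/mmHg = 0.0734 inHg/h.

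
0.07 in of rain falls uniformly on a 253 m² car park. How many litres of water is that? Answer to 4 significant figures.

449.8 litres

Depth: 0.07 in × 25.4 = 1.778 mm.
1 mm over 1 m² is 1 L, so volume = 1.778 × 253 = 449.834 L ≈ 449.8 L.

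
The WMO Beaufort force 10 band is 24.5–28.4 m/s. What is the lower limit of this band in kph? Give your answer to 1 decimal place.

24.5–28.4 m/s × 3.6 = 88.2–102.2 km/h.

88.2 km/h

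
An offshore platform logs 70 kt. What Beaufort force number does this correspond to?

Beaufort force 12

70 kt lies in the Beaufort 12 band (hurricane force, ≥64 kt).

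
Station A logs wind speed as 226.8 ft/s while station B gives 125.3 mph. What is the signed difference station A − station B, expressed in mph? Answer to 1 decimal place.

29.3 mph

station A: 226.8 ft/s = 154.636 mph.
Difference: 154.636 − 125.300 = 29.3 mph.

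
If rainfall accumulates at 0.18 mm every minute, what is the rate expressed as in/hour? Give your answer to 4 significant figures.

0.18 mm/minute × 0.0393701 in/mm × 60 minute/hour = 0.4252 in/hour.

0.4252 in/hour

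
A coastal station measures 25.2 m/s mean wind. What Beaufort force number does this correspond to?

25.2 m/s lies in the Beaufort 10 band (storm, 24.5–28.4 m/s).

Beaufort force 10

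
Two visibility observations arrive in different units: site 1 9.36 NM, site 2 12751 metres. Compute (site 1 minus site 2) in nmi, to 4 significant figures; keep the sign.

2.475 nmi

site 2: 12751 m = 6.88499 nmi.
Difference: 9.36000 − 6.88499 = 2.475 nmi.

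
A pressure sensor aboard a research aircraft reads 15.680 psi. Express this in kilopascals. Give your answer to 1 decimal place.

1 psi = 6.89476 kPa, so 15.680 × 6.89476 = 108.1 kPa.

108.1 kPa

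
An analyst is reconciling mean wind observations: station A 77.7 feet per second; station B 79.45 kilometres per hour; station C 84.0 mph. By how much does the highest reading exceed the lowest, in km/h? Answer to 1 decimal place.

station A: 77.7 ft/s = 85.259 km/h.
station C: 84.0 mph = 135.185 km/h.
Spread: 135.185 − 79.450 = 55.7 km/h.

55.7 km/h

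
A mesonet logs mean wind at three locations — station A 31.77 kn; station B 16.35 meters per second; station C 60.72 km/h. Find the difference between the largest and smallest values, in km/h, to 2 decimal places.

1.88 km/h

station A: 31.77 kt = 58.8380 km/h.
station B: 16.35 m/s = 58.8600 km/h.
Spread: 60.7200 − 58.8380 = 1.88 km/h.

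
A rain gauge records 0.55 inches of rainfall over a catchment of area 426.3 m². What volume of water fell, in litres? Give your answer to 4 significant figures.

Depth: 0.55 in × 25.4 = 13.97 mm.
1 mm over 1 m² is 1 L, so volume = 13.97 × 426.3 = 5955.411 L ≈ 5955 L.

5955 litres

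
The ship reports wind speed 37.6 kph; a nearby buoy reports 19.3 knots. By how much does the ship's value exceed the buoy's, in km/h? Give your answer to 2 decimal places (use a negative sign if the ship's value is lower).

1.86 km/h

the buoy: 19.3 kt = 35.7436 km/h.
Difference: 37.6000 − 35.7436 = 1.86 km/h.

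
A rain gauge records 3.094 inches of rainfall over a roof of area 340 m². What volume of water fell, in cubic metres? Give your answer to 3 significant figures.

Depth: 3.094 in × 25.4 = 78.5876 mm.
1 mm over 1 m² is 1 L, so volume = 78.5876 × 340 = 26719.784 L = 26.7 m³.

26.7 cubic metres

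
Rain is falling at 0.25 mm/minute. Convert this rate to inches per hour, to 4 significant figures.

0.25 mm/minute × 0.0393701 in/mm × 60 minute/hour = 0.5906 in/hour.

0.5906 in/hour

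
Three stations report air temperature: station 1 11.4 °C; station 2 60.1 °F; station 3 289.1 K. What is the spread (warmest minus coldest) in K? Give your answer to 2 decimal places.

4.55 K

station 2: 60.1 °F = 15.611 °C.
station 3: 289.1 K = 15.950 °C.
Spread: 15.950 − 11.400 = 4.550 °C.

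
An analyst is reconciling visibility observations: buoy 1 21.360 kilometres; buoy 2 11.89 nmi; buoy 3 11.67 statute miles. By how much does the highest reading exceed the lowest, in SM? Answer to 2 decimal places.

buoy 1: 21.360 km = 13.2725 SM.
buoy 2: 11.89 nmi = 13.6828 SM.
Spread: 13.6828 − 11.6700 = 2.01 SM.

2.01 SM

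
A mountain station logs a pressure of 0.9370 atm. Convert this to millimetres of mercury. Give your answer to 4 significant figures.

712.1 mmHg

1 atm = 760 mmHg, so 0.9370 × 760 = 712.1 mmHg.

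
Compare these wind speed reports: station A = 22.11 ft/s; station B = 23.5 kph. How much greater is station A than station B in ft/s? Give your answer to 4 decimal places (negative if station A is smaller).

0.6934 ft/s

station B: 23.5 km/h = 21.416594 ft/s.
Difference: 22.110000 − 21.416594 = 0.6934 ft/s.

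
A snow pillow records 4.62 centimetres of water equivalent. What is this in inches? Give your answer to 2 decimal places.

1 cm = 0.393701 in, so 4.62 × 0.393701 = 1.82 in.

1.82 in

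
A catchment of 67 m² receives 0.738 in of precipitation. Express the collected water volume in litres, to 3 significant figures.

Depth: 0.738 in × 25.4 = 18.7452 mm.
1 mm over 1 m² is 1 L, so volume = 18.7452 × 67 = 1255.9284 L ≈ 1260 L.

1260 litres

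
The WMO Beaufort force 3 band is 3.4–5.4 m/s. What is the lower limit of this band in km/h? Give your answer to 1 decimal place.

12.2 km/h

3.4–5.4 m/s × 3.6 = 12.2–19.4 km/h.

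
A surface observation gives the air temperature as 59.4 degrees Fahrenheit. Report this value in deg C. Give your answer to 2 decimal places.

15.22 °C

°C = (°F − 32) × 5/9 = (59.4 − 32) / 1.8 = 15.22 °C.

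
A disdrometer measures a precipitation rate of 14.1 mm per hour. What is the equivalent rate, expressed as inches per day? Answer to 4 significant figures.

13.32 in/day

14.1 mm/hour × 0.0393701 in/mm × 24 hour/day = 13.32 in/day.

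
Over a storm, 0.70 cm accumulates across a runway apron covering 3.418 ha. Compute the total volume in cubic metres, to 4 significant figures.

239.3 cubic metres

Depth: 0.70 cm × 10 = 7 mm.
Area: 3.418 ha = 34180 m².
1 mm over 1 m² is 1 L, so volume = 7 × 34180 = 239260 L = 239.3 m³.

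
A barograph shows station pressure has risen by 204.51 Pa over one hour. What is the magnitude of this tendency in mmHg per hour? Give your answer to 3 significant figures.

1.53 mmHg per hour

204.51 Pa / 1 h × 0.00750062 mmHg/Pa = 1.53 mmHg/h.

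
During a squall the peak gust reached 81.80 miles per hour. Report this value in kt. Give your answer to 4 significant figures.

1 mph = 0.868976 kt, so 81.80 × 0.868976 = 71.08 kt.

71.08 kt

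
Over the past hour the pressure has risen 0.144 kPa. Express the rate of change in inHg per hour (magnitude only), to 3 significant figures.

0.0425 inHg per hour

0.144 kPa / 1 h × 0.2953 inHg/kPa = 0.0425 inHg/h.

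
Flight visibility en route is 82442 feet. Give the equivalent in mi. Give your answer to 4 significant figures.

15.61 SM

1 ft = 0.000189394 SM, so 82442 × 0.000189394 = 15.61 SM.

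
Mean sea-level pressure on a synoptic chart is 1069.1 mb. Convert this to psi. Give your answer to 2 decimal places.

1 mb = 0.0145038 psi, so 1069.1 × 0.0145038 = 15.51 psi.

15.51 psi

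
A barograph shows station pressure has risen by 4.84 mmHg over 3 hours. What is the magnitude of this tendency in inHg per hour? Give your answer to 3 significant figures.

0.0635 inHg per hour

4.84 mmHg / 3 h × 0.0393701 inHg/mmHg = 0.0635 inHg/h.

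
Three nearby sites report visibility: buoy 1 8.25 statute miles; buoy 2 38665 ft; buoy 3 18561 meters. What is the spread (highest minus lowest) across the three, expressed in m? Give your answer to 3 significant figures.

buoy 1: 8.25 SM = 13277.09 m.
buoy 2: 38665 ft = 11785.09 m.
Spread: 18561.00 − 11785.09 = 6780 m.

6780 m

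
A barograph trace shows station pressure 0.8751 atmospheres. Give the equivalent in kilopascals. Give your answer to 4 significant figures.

88.67 kPa

1 atm = 101.325 kPa, so 0.8751 × 101.325 = 88.67 kPa.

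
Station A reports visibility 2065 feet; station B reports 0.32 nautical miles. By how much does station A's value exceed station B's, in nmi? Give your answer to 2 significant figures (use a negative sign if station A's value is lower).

station A: 2065 ft = 0.33986 nmi.
Difference: 0.33986 − 0.32000 = 0.020 nmi.

0.020 nmi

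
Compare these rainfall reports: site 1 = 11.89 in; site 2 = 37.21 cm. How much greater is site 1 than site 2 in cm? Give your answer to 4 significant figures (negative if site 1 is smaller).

site 1: 11.89 in = 30.20060 cm.
Difference: 30.20060 − 37.21000 = -7.009 cm.

-7.009 cm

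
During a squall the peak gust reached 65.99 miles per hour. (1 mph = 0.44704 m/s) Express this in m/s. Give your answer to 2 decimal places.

1 mph = 0.44704 m/s, so 65.99 × 0.44704 = 29.50 m/s.

29.50 m/s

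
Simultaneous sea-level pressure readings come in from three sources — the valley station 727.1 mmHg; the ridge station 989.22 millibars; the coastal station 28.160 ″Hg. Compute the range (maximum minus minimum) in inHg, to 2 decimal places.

the valley station: 727.1 mmHg = 28.6260 inHg.
the ridge station: 989.22 mb = 29.2116 inHg.
Spread: 29.2116 − 28.1600 = 1.05 inHg.

1.05 inHg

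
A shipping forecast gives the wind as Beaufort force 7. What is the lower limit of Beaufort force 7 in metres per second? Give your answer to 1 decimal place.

13.9 m/s

Beaufort 7 (near gale) spans 13.9–17.1 m/s.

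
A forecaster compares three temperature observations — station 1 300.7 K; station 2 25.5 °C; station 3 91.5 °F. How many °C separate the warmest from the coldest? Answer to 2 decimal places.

station 1: 300.7 K = 27.550 °C.
station 3: 91.5 °F = 33.056 °C.
Spread: 33.056 − 25.500 = 7.556 °C.

7.56 °C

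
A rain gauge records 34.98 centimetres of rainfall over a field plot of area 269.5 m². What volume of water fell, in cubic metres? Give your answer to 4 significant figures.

Depth: 34.98 cm × 10 = 349.8 mm.
1 mm over 1 m² is 1 L, so volume = 349.8 × 269.5 = 94271.1 L = 94.27 m³.

94.27 cubic metres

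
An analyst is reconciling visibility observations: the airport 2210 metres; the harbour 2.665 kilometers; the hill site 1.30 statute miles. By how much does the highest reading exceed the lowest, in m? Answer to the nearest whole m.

573 m

the harbour: 2.665 km = 2665.00 m.
the hill site: 1.30 SM = 2092.15 m.
Spread: 2665.00 − 2092.15 = 573 m.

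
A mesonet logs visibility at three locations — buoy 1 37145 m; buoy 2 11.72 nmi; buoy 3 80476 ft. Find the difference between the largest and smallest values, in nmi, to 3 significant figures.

buoy 1: 37145 m = 20.0567 nmi.
buoy 3: 80476 ft = 13.2446 nmi.
Spread: 20.0567 − 11.7200 = 8.34 nmi.

8.34 nmi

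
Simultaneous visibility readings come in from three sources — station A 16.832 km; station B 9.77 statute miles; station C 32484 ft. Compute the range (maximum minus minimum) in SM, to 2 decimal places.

4.31 SM

station A: 16.832 km = 10.4589 SM.
station C: 32484 ft = 6.1523 SM.
Spread: 10.4589 − 6.1523 = 4.31 SM.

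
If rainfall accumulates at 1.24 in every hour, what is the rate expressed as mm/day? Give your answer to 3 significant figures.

756 mm/day

1.24 in/hour × 25.4 mm/in × 24 hour/day = 756 mm/day.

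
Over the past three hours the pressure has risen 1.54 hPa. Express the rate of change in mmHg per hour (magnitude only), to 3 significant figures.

1.54 hPa / 3 h × 0.750062 mmHg/hPa = 0.385 mmHg/h.

0.385 mmHg per hour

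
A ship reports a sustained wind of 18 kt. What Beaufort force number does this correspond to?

18 kt lies in the Beaufort 5 band (fresh breeze, 17–21 kt).

Beaufort force 5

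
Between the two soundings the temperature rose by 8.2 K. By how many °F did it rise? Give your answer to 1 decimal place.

14.8 °F

For a temperature change the 32° offset cancels: Δ°F = 8.2 × 1.8 = 14.8 °F.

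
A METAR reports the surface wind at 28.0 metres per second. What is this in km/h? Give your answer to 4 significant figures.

1 m/s = 3.6 km/h, so 28.0 × 3.6 = 100.8 km/h.

100.8 km/h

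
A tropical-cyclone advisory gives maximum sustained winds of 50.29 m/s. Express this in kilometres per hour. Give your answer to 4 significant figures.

1 m/s = 3.6 km/h, so 50.29 × 3.6 = 181.0 km/h.

181.0 km/h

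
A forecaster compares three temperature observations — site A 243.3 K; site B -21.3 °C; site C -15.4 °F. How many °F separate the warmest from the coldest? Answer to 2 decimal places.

site A: 243.3 K = -29.850 °C.
site C: -15.4 °F = -26.333 °C.
Spread: (-21.300) − (-29.850) = 8.550 °C = 15.39 °F.

15.39 °F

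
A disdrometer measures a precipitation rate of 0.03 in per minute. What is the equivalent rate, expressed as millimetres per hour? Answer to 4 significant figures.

0.03 in/minute × 25.4 mm/in × 60 minute/hour = 45.72 mm/hour.

45.72 mm/hour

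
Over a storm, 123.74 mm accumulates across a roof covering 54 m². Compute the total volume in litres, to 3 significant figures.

1 mm over 1 m² is 1 L, so volume = 123.74 × 54 = 6681.96 L ≈ 6680 L.

6680 litres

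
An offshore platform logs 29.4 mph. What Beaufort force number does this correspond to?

Beaufort force 6

29.4 mph = 13.1 m/s, which is Beaufort 6 (strong breeze, 10.8–13.8 m/s).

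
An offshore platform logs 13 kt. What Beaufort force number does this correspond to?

13 kt lies in the Beaufort 4 band (moderate breeze, 11–16 kt).

Beaufort force 4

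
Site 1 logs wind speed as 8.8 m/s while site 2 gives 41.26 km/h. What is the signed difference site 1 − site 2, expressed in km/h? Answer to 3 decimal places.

-9.580 km/h

site 1: 8.8 m/s = 31.68000 km/h.
Difference: 31.68000 − 41.26000 = -9.580 km/h.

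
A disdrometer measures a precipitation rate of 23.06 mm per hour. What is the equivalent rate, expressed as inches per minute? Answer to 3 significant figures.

23.06 mm/hour × 0.0393701 in/mm × 0.0166667 hour/minute = 0.0151 in/minute.

0.0151 in/minute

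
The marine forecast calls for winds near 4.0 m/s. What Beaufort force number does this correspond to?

4.0 m/s lies in the Beaufort 3 band (gentle breeze, 3.4–5.4 m/s).

Beaufort force 3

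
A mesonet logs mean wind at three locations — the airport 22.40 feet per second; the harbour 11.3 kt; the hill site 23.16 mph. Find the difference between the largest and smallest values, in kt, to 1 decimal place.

the airport: 22.40 ft/s = 13.272 kt.
the hill site: 23.16 mph = 20.125 kt.
Spread: 20.125 − 11.300 = 8.8 kt.

8.8 kt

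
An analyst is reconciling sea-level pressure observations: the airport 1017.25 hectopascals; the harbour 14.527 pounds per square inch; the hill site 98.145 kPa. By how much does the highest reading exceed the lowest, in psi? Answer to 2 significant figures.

the airport: 1017.25 hPa = 14.7540 psi.
the hill site: 98.145 kPa = 14.2347 psi.
Spread: 14.7540 − 14.2347 = 0.52 psi.

0.52 psi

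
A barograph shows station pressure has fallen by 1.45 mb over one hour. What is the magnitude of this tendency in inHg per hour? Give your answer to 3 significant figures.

0.0428 inHg per hour

1.45 mb / 1 h × 0.02953 inHg/mb = 0.0428 inHg/h.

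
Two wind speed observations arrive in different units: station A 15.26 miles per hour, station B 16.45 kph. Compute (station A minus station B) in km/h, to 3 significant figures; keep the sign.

station A: 15.26 mph = 24.5586 km/h.
Difference: 24.5586 − 16.4500 = 8.11 km/h.

8.11 km/h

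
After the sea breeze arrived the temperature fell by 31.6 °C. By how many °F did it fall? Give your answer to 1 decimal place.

A change of 1 °C equals a change of 1.8 °F: Δ°F = 31.6 × 1.8 = 56.9 °F.

56.9 °F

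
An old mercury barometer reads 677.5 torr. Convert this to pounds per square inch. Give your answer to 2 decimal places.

13.10 psi

1 mmHg = 0.0193368 psi, so 677.5 × 0.0193368 = 13.10 psi.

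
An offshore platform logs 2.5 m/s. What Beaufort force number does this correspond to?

Beaufort force 2

2.5 m/s lies in the Beaufort 2 band (light breeze, 1.6–3.3 m/s).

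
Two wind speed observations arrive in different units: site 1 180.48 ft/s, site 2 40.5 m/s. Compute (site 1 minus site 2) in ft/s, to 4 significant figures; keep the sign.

site 2: 40.5 m/s = 132.8740 ft/s.
Difference: 180.4800 − 132.8740 = 47.61 ft/s.

47.61 ft/s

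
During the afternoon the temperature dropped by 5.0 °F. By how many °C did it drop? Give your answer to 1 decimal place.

Converting a difference, only the 9/5 scale factor applies: Δ°C = 5.0 × 0.5556 = 2.8 °C.

2.8 °C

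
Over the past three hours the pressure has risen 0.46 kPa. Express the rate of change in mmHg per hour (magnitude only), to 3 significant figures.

0.46 kPa / 3 h × 7.50062 mmHg/kPa = 1.15 mmHg/h.

1.15 mmHg per hour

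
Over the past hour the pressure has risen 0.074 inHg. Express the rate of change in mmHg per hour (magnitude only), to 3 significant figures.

0.074 inHg / 1 h × 25.4 mmHg/inHg = 1.88 mmHg/h.

1.88 mmHg per hour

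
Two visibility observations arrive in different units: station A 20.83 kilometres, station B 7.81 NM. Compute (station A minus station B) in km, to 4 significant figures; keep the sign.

station B: 7.81 nmi = 14.46412 km.
Difference: 20.83000 − 14.46412 = 6.366 km.

6.366 km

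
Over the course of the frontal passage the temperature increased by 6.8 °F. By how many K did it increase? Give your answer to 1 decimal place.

3.8 K

Converting a difference, only the 9/5 scale factor applies: ΔK = 6.8 × 0.5556 = 3.8 K.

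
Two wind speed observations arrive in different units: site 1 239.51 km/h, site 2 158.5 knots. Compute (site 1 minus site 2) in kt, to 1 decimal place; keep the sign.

site 1: 239.51 km/h = 129.325 kt.
Difference: 129.325 − 158.500 = -29.2 kt.

-29.2 kt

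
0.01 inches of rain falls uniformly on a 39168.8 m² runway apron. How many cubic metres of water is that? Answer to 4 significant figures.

Depth: 0.01 in × 25.4 = 0.254 mm.
1 mm over 1 m² is 1 L, so volume = 0.254 × 39168.8 = 9948.8752 L = 9.949 m³.

9.949 cubic metres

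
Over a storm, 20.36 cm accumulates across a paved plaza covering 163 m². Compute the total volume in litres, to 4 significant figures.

Depth: 20.36 cm × 10 = 203.6 mm.
1 mm over 1 m² is 1 L, so volume = 203.6 × 163 = 33186.8 L ≈ 33190 L.

33190 litres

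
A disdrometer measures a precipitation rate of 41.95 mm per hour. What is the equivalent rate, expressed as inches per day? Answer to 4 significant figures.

39.64 in/day

41.95 mm/hour × 0.0393701 in/mm × 24 hour/day = 39.64 in/day.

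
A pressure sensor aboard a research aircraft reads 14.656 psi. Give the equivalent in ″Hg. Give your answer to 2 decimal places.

1 psi = 2.03602 inHg, so 14.656 × 2.03602 = 29.84 inHg.

29.84 inHg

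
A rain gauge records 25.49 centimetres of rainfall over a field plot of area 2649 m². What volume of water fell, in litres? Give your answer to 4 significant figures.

Depth: 25.49 cm × 10 = 254.9 mm.
1 mm over 1 m² is 1 L, so volume = 254.9 × 2649 = 675230.1 L ≈ 675200 L.

675200 litres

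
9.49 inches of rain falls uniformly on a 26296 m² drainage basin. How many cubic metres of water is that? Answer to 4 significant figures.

6339 cubic metres

Depth: 9.49 in × 25.4 = 241.046 mm.
1 mm over 1 m² is 1 L, so volume = 241.046 × 26296 = 6338545.6 L = 6339 m³.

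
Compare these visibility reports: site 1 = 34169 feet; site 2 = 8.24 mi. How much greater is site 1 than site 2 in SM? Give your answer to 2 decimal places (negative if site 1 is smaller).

-1.77 SM

site 1: 34169 ft = 6.4714 SM.
Difference: 6.4714 − 8.2400 = -1.77 SM.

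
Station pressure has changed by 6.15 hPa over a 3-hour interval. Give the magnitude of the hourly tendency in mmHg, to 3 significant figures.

1.54 mmHg per hour

6.15 hPa / 3 h × 0.750062 mmHg/hPa = 1.54 mmHg/h.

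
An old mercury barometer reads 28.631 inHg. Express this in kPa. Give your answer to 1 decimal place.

97.0 kPa

1 inHg = 3.38639 kPa, so 28.631 × 3.38639 = 97.0 kPa.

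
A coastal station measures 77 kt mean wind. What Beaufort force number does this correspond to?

77 kt lies in the Beaufort 12 band (hurricane force, ≥64 kt).

Beaufort force 12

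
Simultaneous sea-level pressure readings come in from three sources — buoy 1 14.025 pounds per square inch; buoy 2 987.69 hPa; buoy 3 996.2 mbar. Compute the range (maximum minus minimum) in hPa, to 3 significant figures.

29.2 hPa

buoy 1: 14.025 psi = 966.990 hPa.
buoy 3: 996.2 mb = 996.200 hPa.
Spread: 996.200 − 966.990 = 29.2 hPa.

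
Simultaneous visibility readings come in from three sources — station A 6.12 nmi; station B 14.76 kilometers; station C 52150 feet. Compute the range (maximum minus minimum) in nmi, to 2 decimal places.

station B: 14.76 km = 7.9698 nmi.
station C: 52150 ft = 8.5828 nmi.
Spread: 8.5828 − 6.1200 = 2.46 nmi.

2.46 nmi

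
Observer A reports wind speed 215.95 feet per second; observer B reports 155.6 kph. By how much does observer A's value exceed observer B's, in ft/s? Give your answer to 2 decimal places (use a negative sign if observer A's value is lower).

74.14 ft/s

observer B: 155.6 km/h = 141.8052 ft/s.
Difference: 215.9500 − 141.8052 = 74.14 ft/s.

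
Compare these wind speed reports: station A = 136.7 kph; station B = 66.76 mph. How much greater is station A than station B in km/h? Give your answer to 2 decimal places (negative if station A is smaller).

29.26 km/h

station B: 66.76 mph = 107.4398 km/h.
Difference: 136.7000 − 107.4398 = 29.26 km/h.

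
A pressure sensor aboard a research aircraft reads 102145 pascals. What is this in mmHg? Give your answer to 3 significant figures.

1 Pa = 0.00750062 mmHg, so 102145 × 0.00750062 = 766 mmHg.

766 mmHg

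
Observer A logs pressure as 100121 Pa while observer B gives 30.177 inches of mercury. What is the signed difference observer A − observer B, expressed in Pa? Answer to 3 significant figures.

observer B: 30.177 inHg = 102191.06 Pa.
Difference: 100121.00 − 102191.06 = -2070 Pa.

-2070 Pa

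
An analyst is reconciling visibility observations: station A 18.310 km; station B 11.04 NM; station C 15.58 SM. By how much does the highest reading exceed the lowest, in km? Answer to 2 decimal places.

station B: 11.04 nmi = 20.4461 km.
station C: 15.58 SM = 25.0736 km.
Spread: 25.0736 − 18.3100 = 6.76 km.

6.76 km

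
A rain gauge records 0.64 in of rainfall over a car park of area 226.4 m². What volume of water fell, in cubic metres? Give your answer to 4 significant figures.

3.680 cubic metres

Depth: 0.64 in × 25.4 = 16.256 mm.
1 mm over 1 m² is 1 L, so volume = 16.256 × 226.4 = 3680.3584 L = 3.680 m³.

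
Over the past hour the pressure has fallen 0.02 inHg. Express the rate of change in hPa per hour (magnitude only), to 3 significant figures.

0.02 inHg / 1 h × 33.8639 hPa/inHg = 0.677 hPa/h.

0.677 hPa per hour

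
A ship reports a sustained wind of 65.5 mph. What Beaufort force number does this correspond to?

65.5 mph = 29.3 m/s, which is Beaufort 11 (violent storm, 28.5–32.6 m/s).

Beaufort force 11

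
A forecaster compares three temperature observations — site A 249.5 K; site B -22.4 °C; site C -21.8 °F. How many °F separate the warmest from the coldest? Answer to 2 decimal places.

site A: 249.5 K = -23.650 °C.
site C: -21.8 °F = -29.889 °C.
Spread: (-22.400) − (-29.889) = 7.489 °C = 13.48 °F.

13.48 °F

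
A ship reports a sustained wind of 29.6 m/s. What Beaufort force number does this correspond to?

Beaufort force 11

29.6 m/s lies in the Beaufort 11 band (violent storm, 28.5–32.6 m/s).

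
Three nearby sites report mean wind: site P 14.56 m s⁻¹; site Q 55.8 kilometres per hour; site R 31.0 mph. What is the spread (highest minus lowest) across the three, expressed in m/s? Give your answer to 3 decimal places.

1.642 m/s

site Q: 55.8 km/h = 15.50000 m/s.
site R: 31.0 mph = 13.85824 m/s.
Spread: 15.50000 − 13.85824 = 1.642 m/s.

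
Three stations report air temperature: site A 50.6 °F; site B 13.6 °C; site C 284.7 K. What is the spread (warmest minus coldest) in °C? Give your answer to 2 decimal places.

3.27 °C

site A: 50.6 °F = 10.333 °C.
site C: 284.7 K = 11.550 °C.
Spread: 13.600 − 10.333 = 3.267 °C.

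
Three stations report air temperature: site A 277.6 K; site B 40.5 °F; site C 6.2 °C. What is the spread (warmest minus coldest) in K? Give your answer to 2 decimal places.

1.75 K

site A: 277.6 K = 4.450 °C.
site B: 40.5 °F = 4.722 °C.
Spread: 6.200 − 4.450 = 1.750 °C.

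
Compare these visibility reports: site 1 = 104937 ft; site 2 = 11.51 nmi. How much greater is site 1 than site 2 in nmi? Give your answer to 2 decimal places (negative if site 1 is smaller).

site 1: 104937 ft = 17.2704 nmi.
Difference: 17.2704 − 11.5100 = 5.76 nmi.

5.76 nmi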